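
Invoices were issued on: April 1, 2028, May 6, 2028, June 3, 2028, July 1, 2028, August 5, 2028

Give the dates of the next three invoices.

September 2, 2028; October 7, 2028; November 4, 2028

All dates are Saturdays, 35, 28, 28, 35 days apart.
Specifically, the 1st Saturday of each month.
1st Saturday of September 2028: September 2, 2028.
October 2028 — 1st Saturday is October 7, 2028.
1st Saturday of November 2028: November 4, 2028.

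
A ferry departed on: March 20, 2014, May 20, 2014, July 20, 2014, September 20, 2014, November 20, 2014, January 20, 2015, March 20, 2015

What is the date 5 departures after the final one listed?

Gaps: 61, 61, 62, 61, 61, 59 days — not constant. Every event is on the 20th of the month.
Pattern: the 20th of every 2 months.
Next: May 2015 → May 20, 2015.
Next: July 2015 → July 20, 2015.
Next: September 2015 → September 20, 2015.
Next: November 2015 → November 20, 2015.
Next: January 2016 → January 20, 2016.

January 20, 2016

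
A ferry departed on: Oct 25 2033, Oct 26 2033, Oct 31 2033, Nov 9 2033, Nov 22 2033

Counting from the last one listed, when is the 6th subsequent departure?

Gaps: 1, 5, 9, 13 days — each gap is 4 larger than the previous one.
Next gap: 17 days. Nov 22 2033 + 17 days = Dec 9 2033.
Next gap: 21 days. Dec 9 2033 + 21 days = Dec 30 2033.
Next gap: 25 days. Dec 30 2033 + 25 days = Jan 24 2034.
Next gap: 29 days. Jan 24 2034 + 29 days = Feb 22 2034.
Next gap: 33 days. Feb 22 2034 + 33 days = Mar 27 2034.
Next gap: 37 days. Mar 27 2034 + 37 days = May 3 2034.

May 3 2034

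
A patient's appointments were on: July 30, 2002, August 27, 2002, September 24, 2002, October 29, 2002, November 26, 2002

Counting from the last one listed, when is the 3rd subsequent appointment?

These are Tuesdays with 28, 28, 35, 28-day gaps.
Each is the final Tuesday of its month — July 30, 2002 is past the 28th, so '4th Tuesday' doesn't fit.
December 2002 ends with Tuesday December 31, 2002.
Last Tuesday of January 2003: January 28, 2003.
Last Tuesday of February 2003: February 25, 2003.

February 25, 2003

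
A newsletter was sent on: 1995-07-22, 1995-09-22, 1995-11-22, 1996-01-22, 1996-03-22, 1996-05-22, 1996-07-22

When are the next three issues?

Gaps: 62, 61, 61, 60, 61, 61 days — not constant. Every event is on the 22nd of the month.
Pattern: the 22nd of every 2 months.
Next: September 1996 → 1996-09-22.
November 1996: 1996-11-22.
January 1997: 1997-01-22.

1996-09-22, 1996-11-22, 1997-01-22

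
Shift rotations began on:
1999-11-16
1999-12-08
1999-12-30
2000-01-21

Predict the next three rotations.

The spacing is 22, 22, 22 days — always 22 days.
2000-01-21 + 22 days = 2000-02-12.
2000-02-12 + 22 days = 2000-03-05.
2000-03-05 + 22 days = 2000-03-27.

2000-02-12, 2000-03-05, 2000-03-27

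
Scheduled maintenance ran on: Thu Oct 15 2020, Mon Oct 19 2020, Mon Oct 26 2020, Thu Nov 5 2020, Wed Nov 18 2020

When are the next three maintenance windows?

Gaps: 4, 7, 10, 13 days — each gap is 3 larger than the previous one.
Next gap: 16 days. Wed Nov 18 2020 + 16 days = Fri Dec 4 2020.
Next gap: 19 days. Fri Dec 4 2020 + 19 days = Wed Dec 23 2020.
Next gap: 22 days. Wed Dec 23 2020 + 22 days = Thu Jan 14 2021.

Fri Dec 4 2020, Wed Dec 23 2020, Thu Jan 14 2021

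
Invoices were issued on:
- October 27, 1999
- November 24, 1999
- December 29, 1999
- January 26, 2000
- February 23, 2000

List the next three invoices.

Every date is a Wednesday; gaps 28, 35, 28, 28 days.
Each is the last Wednesday of its month (at least one falls on the 29th or later, ruling out '4th Wednesday').
March 2000 ends with Wednesday March 29, 2000.
April 2000 ends with Wednesday April 26, 2000.
May 2000 ends with Wednesday May 31, 2000.

March 29, 2000; April 26, 2000; May 31, 2000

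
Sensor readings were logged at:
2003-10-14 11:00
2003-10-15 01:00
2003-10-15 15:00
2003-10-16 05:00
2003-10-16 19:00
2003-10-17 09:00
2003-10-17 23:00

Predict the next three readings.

2003-10-18 13:00, 2003-10-19 03:00, 2003-10-19 17:00

Spacing: 14, 14, 14, 14, 14, 14 h — constant 14 h.
2003-10-17 23:00 + 14 h = 2003-10-18 13:00.
2003-10-18 13:00 + 14 h = 2003-10-19 03:00.
2003-10-19 03:00 + 14 h = 2003-10-19 17:00.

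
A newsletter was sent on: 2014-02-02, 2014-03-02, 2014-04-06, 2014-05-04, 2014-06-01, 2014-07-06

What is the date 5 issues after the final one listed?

All dates are Sundays, 28, 35, 28, 28, 35 days apart.
Specifically, the 1st Sunday of each month.
August 2014 — 1st Sunday is 2014-08-03.
September 2014 — 1st Sunday is 2014-09-07.
1st Sunday of October 2014: 2014-10-05.
November 2014 — 1st Sunday is 2014-11-02.
1st Sunday of December 2014: 2014-12-07.

2014-12-07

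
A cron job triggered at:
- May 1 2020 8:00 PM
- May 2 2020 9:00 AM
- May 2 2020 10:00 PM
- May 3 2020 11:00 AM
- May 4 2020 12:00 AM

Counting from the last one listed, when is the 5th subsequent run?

May 6 2020 5:00 PM

The interval is a steady 13 hours (13, 13, 13, 13).
May 4 2020 12:00 AM + 13 h = May 4 2020 1:00 PM.
May 4 2020 1:00 PM + 13 h = May 5 2020 2:00 AM.
May 5 2020 2:00 AM + 13 h = May 5 2020 3:00 PM.
May 5 2020 3:00 PM + 13 h = May 6 2020 4:00 AM.
May 6 2020 4:00 AM + 13 h = May 6 2020 5:00 PM.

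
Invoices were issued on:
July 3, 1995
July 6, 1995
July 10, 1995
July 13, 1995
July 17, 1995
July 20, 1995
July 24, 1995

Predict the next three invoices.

The gap pattern 3, 4, 3, 4, 3, 4 repeats every 2 events.
These are the Mondays and Thursdays of each week.
The following Thursday is July 27, 1995.
The following Monday is July 31, 1995.
The following Thursday is August 3, 1995.

July 27, 1995; July 31, 1995; August 3, 1995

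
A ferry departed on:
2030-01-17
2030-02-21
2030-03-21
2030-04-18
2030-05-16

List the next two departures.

All dates are Thursdays, 35, 28, 28, 28 days apart.
Specifically, the 3rd Thursday of each month.
June 2030 — 3rd Thursday is 2030-06-20.
3rd Thursday of July 2030: 2030-07-18.

2030-06-20, 2030-07-18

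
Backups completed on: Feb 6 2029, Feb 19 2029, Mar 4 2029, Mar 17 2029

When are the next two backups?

The spacing is 13, 13, 13 days — always 13 days.
Mar 17 2029 + 13 days = Mar 30 2029.
Mar 30 2029 + 13 days = Apr 12 2029.

Mar 30 2029, Apr 12 2029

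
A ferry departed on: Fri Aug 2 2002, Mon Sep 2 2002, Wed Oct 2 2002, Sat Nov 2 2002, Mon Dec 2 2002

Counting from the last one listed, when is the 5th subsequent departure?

Each date is the 2nd; the gaps (31, 30, 31, 30) track the month lengths.
The rule is the 2nd of each month.
January 2003: Thu Jan 2 2003.
Next: February 2003 → Sun Feb 2 2003.
March 2003: Sun Mar 2 2003.
Next: April 2003 → Wed Apr 2 2003.
May 2003: Fri May 2 2003.

Fri May 2 2003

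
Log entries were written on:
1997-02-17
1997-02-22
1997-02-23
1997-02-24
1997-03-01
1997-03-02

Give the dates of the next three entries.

Gaps: 5, 1, 1, 5, 1 days — not constant, but cyclic with period 3.
The events fall on every Monday, Saturday and Sunday.
The following Monday is 1997-03-03.
The following Saturday is 1997-03-08.
Next Sunday: 1997-03-09.

1997-03-03, 1997-03-08, 1997-03-09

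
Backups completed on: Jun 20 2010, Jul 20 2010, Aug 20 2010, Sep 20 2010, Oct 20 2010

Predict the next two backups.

Nov 20 2010, Dec 20 2010

Each date is the 20th; the gaps (30, 31, 31, 30) track the month lengths.
The rule is the 20th of each month.
Next: November 2010 → Nov 20 2010.
December 2010: Dec 20 2010.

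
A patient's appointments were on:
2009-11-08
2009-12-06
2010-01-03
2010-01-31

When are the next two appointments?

2010-02-28, 2010-03-28

Every event comes 28 days after the last (28, 28, 28).
2010-01-31 + 28 days = 2010-02-28.
2010-02-28 + 28 days = 2010-03-28.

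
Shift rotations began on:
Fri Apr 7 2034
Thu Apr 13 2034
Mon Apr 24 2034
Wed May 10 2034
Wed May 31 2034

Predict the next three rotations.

Mon Jun 26 2034, Thu Jul 27 2034, Fri Sep 1 2034

The spacing grows by 5 each time: 6, 11, 16, 21 days.
Next gap: 26 days. Wed May 31 2034 + 26 days = Mon Jun 26 2034.
Next gap: 31 days. Mon Jun 26 2034 + 31 days = Thu Jul 27 2034.
Next gap: 36 days. Thu Jul 27 2034 + 36 days = Fri Sep 1 2034.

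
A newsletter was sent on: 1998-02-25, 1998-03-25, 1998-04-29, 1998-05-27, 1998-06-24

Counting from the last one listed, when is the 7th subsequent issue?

1999-01-27

All Wednesdays; the gaps (28, 35, 28, 28) vary with month length.
This is the last Wednesday of each month.
Last Wednesday of July 1998: 1998-07-29.
Last Wednesday of August 1998: 1998-08-26.
September 1998 ends with Wednesday 1998-09-30.
October 1998 ends with Wednesday 1998-10-28.
November 1998 ends with Wednesday 1998-11-25.
December 1998 ends with Wednesday 1998-12-30.
January 1999 ends with Wednesday 1999-01-27.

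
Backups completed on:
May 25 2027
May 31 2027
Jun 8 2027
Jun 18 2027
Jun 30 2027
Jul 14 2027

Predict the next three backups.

Jul 30 2027, Aug 17 2027, Sep 6 2027

The spacing grows by 2 each time: 6, 8, 10, 12, 14 days.
Next gap: 16 days. Jul 14 2027 + 16 days = Jul 30 2027.
Next gap: 18 days. Jul 30 2027 + 18 days = Aug 17 2027.
Next gap: 20 days. Aug 17 2027 + 20 days = Sep 6 2027.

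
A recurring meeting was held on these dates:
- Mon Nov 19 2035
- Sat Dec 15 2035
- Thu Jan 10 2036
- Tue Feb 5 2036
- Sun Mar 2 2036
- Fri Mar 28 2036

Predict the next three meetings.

Every event comes 26 days after the last (26, 26, 26, 26, 26).
Fri Mar 28 2036 + 26 days = Wed Apr 23 2036.
Wed Apr 23 2036 + 26 days = Mon May 19 2036.
Mon May 19 2036 + 26 days = Sat Jun 14 2036.

Wed Apr 23 2036, Mon May 19 2036, Sat Jun 14 2036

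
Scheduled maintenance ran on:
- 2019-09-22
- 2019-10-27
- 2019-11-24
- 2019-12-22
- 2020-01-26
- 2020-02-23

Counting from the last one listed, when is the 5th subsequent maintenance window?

These are Sundays at 28- or 35-day spacing (35, 28, 28, 35, 28).
The pattern: 4th Sunday of the month.
March 2020 — 4th Sunday is 2020-03-22.
4th Sunday of April 2020: 2020-04-26.
4th Sunday of May 2020: 2020-05-24.
4th Sunday of June 2020: 2020-06-28.
July 2020 — 4th Sunday is 2020-07-26.

2020-07-26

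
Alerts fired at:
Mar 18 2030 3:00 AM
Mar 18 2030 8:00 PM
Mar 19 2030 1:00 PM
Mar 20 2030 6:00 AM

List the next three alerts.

Spacing: 17, 17, 17 h — constant 17 h.
Mar 20 2030 6:00 AM + 17 h = Mar 20 2030 11:00 PM.
Mar 20 2030 11:00 PM + 17 h = Mar 21 2030 4:00 PM.
Mar 21 2030 4:00 PM + 17 h = Mar 22 2030 9:00 AM.

Mar 20 2030 11:00 PM, Mar 21 2030 4:00 PM, Mar 22 2030 9:00 AM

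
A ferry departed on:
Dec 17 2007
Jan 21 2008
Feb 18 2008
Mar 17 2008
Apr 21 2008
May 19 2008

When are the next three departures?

Jun 16 2008, Jul 21 2008, Aug 18 2008

Gaps: 35, 28, 28, 35, 28 days — a mix of 28 and 35. Every date is a Monday.
Each is the 3rd Monday of its month.
3rd Monday of June 2008: Jun 16 2008.
3rd Monday of July 2008: Jul 21 2008.
August 2008 — 3rd Monday is Aug 18 2008.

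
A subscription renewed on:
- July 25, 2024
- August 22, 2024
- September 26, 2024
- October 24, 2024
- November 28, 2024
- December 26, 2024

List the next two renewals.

Gaps: 28, 35, 28, 35, 28 days — a mix of 28 and 35. Every date is a Thursday.
Each is the 4th Thursday of its month.
4th Thursday of January 2025: January 23, 2025.
February 2025 — 4th Thursday is February 27, 2025.

January 23, 2025; February 27, 2025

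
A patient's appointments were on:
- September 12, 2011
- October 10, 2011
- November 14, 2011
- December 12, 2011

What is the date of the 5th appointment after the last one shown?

May 14, 2012

These are Mondays at 28- or 35-day spacing (28, 35, 28).
The pattern: 2nd Monday of the month.
2nd Monday of January 2012: January 9, 2012.
February 2012 — 2nd Monday is February 13, 2012.
March 2012 — 2nd Monday is March 12, 2012.
April 2012 — 2nd Monday is April 9, 2012.
2nd Monday of May 2012: May 14, 2012.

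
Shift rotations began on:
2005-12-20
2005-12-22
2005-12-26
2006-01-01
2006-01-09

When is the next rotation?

Gaps: 2, 4, 6, 8 days — each gap is 2 larger than the previous one.
Next gap: 10 days. 2006-01-09 + 10 days = 2006-01-19.

2006-01-19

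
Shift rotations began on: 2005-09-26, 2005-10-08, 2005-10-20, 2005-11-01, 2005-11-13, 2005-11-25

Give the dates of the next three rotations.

2005-12-07, 2005-12-19, 2005-12-31

Gaps between consecutive events: 12, 12, 12, 12, 12 days — a constant 12-day interval.
2005-11-25 + 12 days = 2005-12-07.
2005-12-07 + 12 days = 2005-12-19.
2005-12-19 + 12 days = 2005-12-31.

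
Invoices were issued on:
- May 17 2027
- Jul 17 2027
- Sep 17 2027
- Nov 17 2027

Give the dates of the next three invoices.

The day-of-month is always 17 (61, 62, 61 days between events).
So this recurs on the 17th of every 2 months.
Next: January 2028 → Jan 17 2028.
March 2028: Mar 17 2028.
Next: May 2028 → May 17 2028.

Jan 17 2028, Mar 17 2028, May 17 2028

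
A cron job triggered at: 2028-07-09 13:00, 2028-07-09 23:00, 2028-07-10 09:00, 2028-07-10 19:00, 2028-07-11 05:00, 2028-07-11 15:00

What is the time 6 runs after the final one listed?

2028-07-14 03:00

The interval is a steady 10 hours (10, 10, 10, 10, 10).
2028-07-11 15:00 + 10 h = 2028-07-12 01:00.
2028-07-12 01:00 + 10 h = 2028-07-12 11:00.
2028-07-12 11:00 + 10 h = 2028-07-12 21:00.
2028-07-12 21:00 + 10 h = 2028-07-13 07:00.
2028-07-13 07:00 + 10 h = 2028-07-13 17:00.
2028-07-13 17:00 + 10 h = 2028-07-14 03:00.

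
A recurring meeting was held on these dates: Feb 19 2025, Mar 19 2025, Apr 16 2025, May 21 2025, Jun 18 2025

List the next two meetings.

Jul 16 2025, Aug 20 2025

These are Wednesdays at 28- or 35-day spacing (28, 28, 35, 28).
The pattern: 3rd Wednesday of the month.
3rd Wednesday of July 2025: Jul 16 2025.
August 2025 — 3rd Wednesday is Aug 20 2025.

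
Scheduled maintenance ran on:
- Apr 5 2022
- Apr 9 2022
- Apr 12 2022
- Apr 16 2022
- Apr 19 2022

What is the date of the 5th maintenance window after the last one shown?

May 7 2022

The gap pattern 4, 3, 4, 3 repeats every 2 events.
These are the Tuesdays and Saturdays of each week.
The following Saturday is Apr 23 2022.
The following Tuesday is Apr 26 2022.
The following Saturday is Apr 30 2022.
The following Tuesday is May 3 2022.
The following Saturday is May 7 2022.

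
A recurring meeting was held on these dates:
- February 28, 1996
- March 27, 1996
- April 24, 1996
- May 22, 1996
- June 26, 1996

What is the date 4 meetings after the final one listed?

All dates are Wednesdays, 28, 28, 28, 35 days apart.
Specifically, the 4th Wednesday of each month.
July 1996 — 4th Wednesday is July 24, 1996.
August 1996 — 4th Wednesday is August 28, 1996.
4th Wednesday of September 1996: September 25, 1996.
October 1996 — 4th Wednesday is October 23, 1996.

October 23, 1996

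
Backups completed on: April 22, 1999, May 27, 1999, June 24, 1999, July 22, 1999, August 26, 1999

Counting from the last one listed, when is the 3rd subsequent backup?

November 25, 1999

Gaps: 35, 28, 28, 35 days — a mix of 28 and 35. Every date is a Thursday.
Each is the 4th Thursday of its month.
September 1999 — 4th Thursday is September 23, 1999.
4th Thursday of October 1999: October 28, 1999.
November 1999 — 4th Thursday is November 25, 1999.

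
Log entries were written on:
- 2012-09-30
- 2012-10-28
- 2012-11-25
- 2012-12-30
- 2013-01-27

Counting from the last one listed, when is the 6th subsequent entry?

2013-07-28

Every date is a Sunday; gaps 28, 28, 35, 28 days.
Each is the last Sunday of its month (at least one falls on the 29th or later, ruling out '4th Sunday').
February 2013 ends with Sunday 2013-02-24.
Last Sunday of March 2013: 2013-03-31.
April 2013 ends with Sunday 2013-04-28.
May 2013 ends with Sunday 2013-05-26.
June 2013 ends with Sunday 2013-06-30.
Last Sunday of July 2013: 2013-07-28.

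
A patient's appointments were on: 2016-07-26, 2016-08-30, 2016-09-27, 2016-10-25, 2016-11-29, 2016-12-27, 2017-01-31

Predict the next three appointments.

2017-02-28, 2017-03-28, 2017-04-25

All Tuesdays; the gaps (35, 28, 28, 35, 28, 35) vary with month length.
This is the last Tuesday of each month.
February 2017 ends with Tuesday 2017-02-28.
Last Tuesday of March 2017: 2017-03-28.
April 2017 ends with Tuesday 2017-04-25.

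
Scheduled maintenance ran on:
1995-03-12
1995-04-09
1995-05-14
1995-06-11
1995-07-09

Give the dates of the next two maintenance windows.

1995-08-13, 1995-09-10

Gaps: 28, 35, 28, 28 days — a mix of 28 and 35. Every date is a Sunday.
Each is the 2nd Sunday of its month.
2nd Sunday of August 1995: 1995-08-13.
September 1995 — 2nd Sunday is 1995-09-10.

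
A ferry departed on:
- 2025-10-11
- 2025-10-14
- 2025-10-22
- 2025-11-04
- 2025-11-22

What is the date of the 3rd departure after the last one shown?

2026-02-14

Intervals are 3, 8, 13, 18 days — an arithmetic progression with common difference 5.
Next gap: 23 days. 2025-11-22 + 23 days = 2025-12-15.
Next gap: 28 days. 2025-12-15 + 28 days = 2026-01-12.
Next gap: 33 days. 2026-01-12 + 33 days = 2026-02-14.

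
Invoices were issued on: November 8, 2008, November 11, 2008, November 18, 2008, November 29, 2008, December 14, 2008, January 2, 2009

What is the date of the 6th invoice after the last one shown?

July 19, 2009

Gaps: 3, 7, 11, 15, 19 days — each gap is 4 larger than the previous one.
Next gap: 23 days. January 2, 2009 + 23 days = January 25, 2009.
Next gap: 27 days. January 25, 2009 + 27 days = February 21, 2009.
Next gap: 31 days. February 21, 2009 + 31 days = March 24, 2009.
Next gap: 35 days. March 24, 2009 + 35 days = April 28, 2009.
Next gap: 39 days. April 28, 2009 + 39 days = June 6, 2009.
Next gap: 43 days. June 6, 2009 + 43 days = July 19, 2009.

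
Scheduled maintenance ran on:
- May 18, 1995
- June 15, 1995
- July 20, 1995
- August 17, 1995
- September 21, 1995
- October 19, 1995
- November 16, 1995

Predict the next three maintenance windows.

December 21, 1995; January 18, 1996; February 15, 1996

Gaps: 28, 35, 28, 35, 28, 28 days — a mix of 28 and 35. Every date is a Thursday.
Each is the 3rd Thursday of its month.
3rd Thursday of December 1995: December 21, 1995.
January 1996 — 3rd Thursday is January 18, 1996.
3rd Thursday of February 1996: February 15, 1996.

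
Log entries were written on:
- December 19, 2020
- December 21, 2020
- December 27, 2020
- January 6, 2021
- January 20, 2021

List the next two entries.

February 7, 2021; March 1, 2021

Intervals are 2, 6, 10, 14 days — an arithmetic progression with common difference 4.
Next gap: 18 days. January 20, 2021 + 18 days = February 7, 2021.
Next gap: 22 days. February 7, 2021 + 22 days = March 1, 2021.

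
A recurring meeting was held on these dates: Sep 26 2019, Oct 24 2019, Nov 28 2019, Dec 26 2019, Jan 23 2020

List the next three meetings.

Feb 27 2020, Mar 26 2020, Apr 23 2020

These are Thursdays at 28- or 35-day spacing (28, 35, 28, 28).
The pattern: 4th Thursday of the month.
4th Thursday of February 2020: Feb 27 2020.
4th Thursday of March 2020: Mar 26 2020.
4th Thursday of April 2020: Apr 23 2020.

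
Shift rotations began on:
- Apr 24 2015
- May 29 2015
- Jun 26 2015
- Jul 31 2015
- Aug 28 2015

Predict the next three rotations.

These are Fridays with 35, 28, 35, 28-day gaps.
Each is the final Friday of its month — May 29 2015 is past the 28th, so '4th Friday' doesn't fit.
September 2015 ends with Friday Sep 25 2015.
Last Friday of October 2015: Oct 30 2015.
November 2015 ends with Friday Nov 27 2015.

Sep 25 2015, Oct 30 2015, Nov 27 2015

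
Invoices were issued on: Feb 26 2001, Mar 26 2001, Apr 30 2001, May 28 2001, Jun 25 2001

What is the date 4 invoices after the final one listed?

These are Mondays with 28, 35, 28, 28-day gaps.
Each is the final Monday of its month — Apr 30 2001 is past the 28th, so '4th Monday' doesn't fit.
Last Monday of July 2001: Jul 30 2001.
August 2001 ends with Monday Aug 27 2001.
September 2001 ends with Monday Sep 24 2001.
October 2001 ends with Monday Oct 29 2001.

Oct 29 2001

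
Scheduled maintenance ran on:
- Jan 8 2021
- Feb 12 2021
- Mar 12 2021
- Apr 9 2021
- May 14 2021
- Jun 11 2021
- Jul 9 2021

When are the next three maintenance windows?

Aug 13 2021, Sep 10 2021, Oct 8 2021

Gaps: 35, 28, 28, 35, 28, 28 days — a mix of 28 and 35. Every date is a Friday.
Each is the 2nd Friday of its month.
August 2021 — 2nd Friday is Aug 13 2021.
2nd Friday of September 2021: Sep 10 2021.
October 2021 — 2nd Friday is Oct 8 2021.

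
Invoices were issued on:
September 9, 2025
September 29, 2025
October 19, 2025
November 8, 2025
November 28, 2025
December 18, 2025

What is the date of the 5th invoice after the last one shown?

Every event comes 20 days after the last (20, 20, 20, 20, 20).
December 18, 2025 + 20 days = January 7, 2026.
January 7, 2026 + 20 days = January 27, 2026.
January 27, 2026 + 20 days = February 16, 2026.
February 16, 2026 + 20 days = March 8, 2026.
March 8, 2026 + 20 days = March 28, 2026.

March 28, 2026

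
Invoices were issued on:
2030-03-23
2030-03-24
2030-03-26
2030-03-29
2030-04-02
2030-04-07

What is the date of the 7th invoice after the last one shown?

Intervals are 1, 2, 3, 4, 5 days — an arithmetic progression with common difference 1.
Next gap: 6 days. 2030-04-07 + 6 days = 2030-04-13.
Next gap: 7 days. 2030-04-13 + 7 days = 2030-04-20.
Next gap: 8 days. 2030-04-20 + 8 days = 2030-04-28.
Next gap: 9 days. 2030-04-28 + 9 days = 2030-05-07.
Next gap: 10 days. 2030-05-07 + 10 days = 2030-05-17.
Next gap: 11 days. 2030-05-17 + 11 days = 2030-05-28.
Next gap: 12 days. 2030-05-28 + 12 days = 2030-06-09.

2030-06-09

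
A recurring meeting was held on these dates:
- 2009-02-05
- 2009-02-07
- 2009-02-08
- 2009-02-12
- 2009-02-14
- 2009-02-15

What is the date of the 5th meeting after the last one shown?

Every event lands on a Thursday or Saturday or Sunday (gaps cycle 2, 1, 4, 2, 1).
So the schedule is: every Thursday, Saturday and Sunday.
Next Thursday: 2009-02-19.
Next Saturday: 2009-02-21.
The following Sunday is 2009-02-22.
The following Thursday is 2009-02-26.
Next Saturday: 2009-02-28.

2009-02-28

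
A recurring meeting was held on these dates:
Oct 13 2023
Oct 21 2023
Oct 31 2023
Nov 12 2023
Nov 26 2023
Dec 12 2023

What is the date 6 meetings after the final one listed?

Apr 28 2024

Intervals are 8, 10, 12, 14, 16 days — an arithmetic progression with common difference 2.
Next gap: 18 days. Dec 12 2023 + 18 days = Dec 30 2023.
Next gap: 20 days. Dec 30 2023 + 20 days = Jan 19 2024.
Next gap: 22 days. Jan 19 2024 + 22 days = Feb 10 2024.
Next gap: 24 days. Feb 10 2024 + 24 days = Mar 5 2024.
Next gap: 26 days. Mar 5 2024 + 26 days = Mar 31 2024.
Next gap: 28 days. Mar 31 2024 + 28 days = Apr 28 2024.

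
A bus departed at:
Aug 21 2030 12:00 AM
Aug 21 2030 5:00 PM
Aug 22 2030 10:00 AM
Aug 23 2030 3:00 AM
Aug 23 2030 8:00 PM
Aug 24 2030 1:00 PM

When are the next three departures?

Aug 25 2030 6:00 AM, Aug 25 2030 11:00 PM, Aug 26 2030 4:00 PM

Spacing: 17, 17, 17, 17, 17 h — constant 17 h.
Aug 24 2030 1:00 PM + 17 h = Aug 25 2030 6:00 AM.
Aug 25 2030 6:00 AM + 17 h = Aug 25 2030 11:00 PM.
Aug 25 2030 11:00 PM + 17 h = Aug 26 2030 4:00 PM.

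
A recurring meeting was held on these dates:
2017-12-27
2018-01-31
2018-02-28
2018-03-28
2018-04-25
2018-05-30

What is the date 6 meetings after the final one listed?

These are Wednesdays with 35, 28, 28, 28, 35-day gaps.
Each is the final Wednesday of its month — 2018-01-31 is past the 28th, so '4th Wednesday' doesn't fit.
Last Wednesday of June 2018: 2018-06-27.
Last Wednesday of July 2018: 2018-07-25.
August 2018 ends with Wednesday 2018-08-29.
Last Wednesday of September 2018: 2018-09-26.
October 2018 ends with Wednesday 2018-10-31.
November 2018 ends with Wednesday 2018-11-28.

2018-11-28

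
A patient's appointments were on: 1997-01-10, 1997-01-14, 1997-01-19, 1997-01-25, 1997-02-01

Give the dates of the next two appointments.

Intervals are 4, 5, 6, 7 days — an arithmetic progression with common difference 1.
Next gap: 8 days. 1997-02-01 + 8 days = 1997-02-09.
Next gap: 9 days. 1997-02-09 + 9 days = 1997-02-18.

1997-02-09, 1997-02-18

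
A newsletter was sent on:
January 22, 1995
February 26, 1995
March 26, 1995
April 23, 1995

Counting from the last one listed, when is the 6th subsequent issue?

These are Sundays at 28- or 35-day spacing (35, 28, 28).
The pattern: 4th Sunday of the month.
May 1995 — 4th Sunday is May 28, 1995.
June 1995 — 4th Sunday is June 25, 1995.
4th Sunday of July 1995: July 23, 1995.
August 1995 — 4th Sunday is August 27, 1995.
4th Sunday of September 1995: September 24, 1995.
October 1995 — 4th Sunday is October 22, 1995.

October 22, 1995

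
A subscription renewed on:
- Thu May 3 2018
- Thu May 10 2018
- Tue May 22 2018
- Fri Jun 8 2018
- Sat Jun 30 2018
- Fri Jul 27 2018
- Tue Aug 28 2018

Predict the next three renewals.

Thu Oct 4 2018, Thu Nov 15 2018, Tue Jan 1 2019

Intervals are 7, 12, 17, 22, 27, 32 days — an arithmetic progression with common difference 5.
Next gap: 37 days. Tue Aug 28 2018 + 37 days = Thu Oct 4 2018.
Next gap: 42 days. Thu Oct 4 2018 + 42 days = Thu Nov 15 2018.
Next gap: 47 days. Thu Nov 15 2018 + 47 days = Tue Jan 1 2019.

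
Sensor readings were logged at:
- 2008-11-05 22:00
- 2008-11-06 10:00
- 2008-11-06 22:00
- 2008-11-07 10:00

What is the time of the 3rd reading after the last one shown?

2008-11-08 22:00

Spacing: 12, 12, 12 h — constant 12 h.
2008-11-07 10:00 + 12 h = 2008-11-07 22:00.
2008-11-07 22:00 + 12 h = 2008-11-08 10:00.
2008-11-08 10:00 + 12 h = 2008-11-08 22:00.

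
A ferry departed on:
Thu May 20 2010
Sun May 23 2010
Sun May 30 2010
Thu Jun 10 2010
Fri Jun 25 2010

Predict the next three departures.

Wed Jul 14 2010, Fri Aug 6 2010, Thu Sep 2 2010

Intervals are 3, 7, 11, 15 days — an arithmetic progression with common difference 4.
Next gap: 19 days. Fri Jun 25 2010 + 19 days = Wed Jul 14 2010.
Next gap: 23 days. Wed Jul 14 2010 + 23 days = Fri Aug 6 2010.
Next gap: 27 days. Fri Aug 6 2010 + 27 days = Thu Sep 2 2010.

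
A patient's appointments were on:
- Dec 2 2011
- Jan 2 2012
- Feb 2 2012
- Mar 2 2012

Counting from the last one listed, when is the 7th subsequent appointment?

Gaps: 31, 31, 29 days — not constant. Every event is on the 2nd of the month.
Pattern: the 2nd of each month.
Next: April 2012 → Apr 2 2012.
May 2012: May 2 2012.
June 2012: Jun 2 2012.
July 2012: Jul 2 2012.
August 2012: Aug 2 2012.
September 2012: Sep 2 2012.
October 2012: Oct 2 2012.

Oct 2 2012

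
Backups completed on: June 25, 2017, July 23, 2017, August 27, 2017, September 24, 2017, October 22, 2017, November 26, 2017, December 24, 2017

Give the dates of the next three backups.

January 28, 2018; February 25, 2018; March 25, 2018

Gaps: 28, 35, 28, 28, 35, 28 days — a mix of 28 and 35. Every date is a Sunday.
Each is the 4th Sunday of its month.
4th Sunday of January 2018: January 28, 2018.
4th Sunday of February 2018: February 25, 2018.
4th Sunday of March 2018: March 25, 2018.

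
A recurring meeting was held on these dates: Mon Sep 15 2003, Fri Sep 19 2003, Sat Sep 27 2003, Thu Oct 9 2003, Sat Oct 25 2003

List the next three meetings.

Intervals are 4, 8, 12, 16 days — an arithmetic progression with common difference 4.
Next gap: 20 days. Sat Oct 25 2003 + 20 days = Fri Nov 14 2003.
Next gap: 24 days. Fri Nov 14 2003 + 24 days = Mon Dec 8 2003.
Next gap: 28 days. Mon Dec 8 2003 + 28 days = Mon Jan 5 2004.

Fri Nov 14 2003, Mon Dec 8 2003, Mon Jan 5 2004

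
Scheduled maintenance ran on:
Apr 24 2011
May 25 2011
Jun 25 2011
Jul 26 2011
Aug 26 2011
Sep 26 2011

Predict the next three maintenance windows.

The spacing is 31, 31, 31, 31, 31 days — always 31 days.
Sep 26 2011 + 31 days = Oct 27 2011.
Oct 27 2011 + 31 days = Nov 27 2011.
Nov 27 2011 + 31 days = Dec 28 2011.

Oct 27 2011, Nov 27 2011, Dec 28 2011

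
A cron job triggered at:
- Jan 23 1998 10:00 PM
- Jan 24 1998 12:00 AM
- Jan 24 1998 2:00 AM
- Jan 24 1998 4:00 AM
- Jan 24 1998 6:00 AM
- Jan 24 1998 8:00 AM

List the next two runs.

Gaps: 2, 2, 2, 2, 2 hours — each event is 2 hours after the previous one.
Jan 24 1998 8:00 AM + 2 h = Jan 24 1998 10:00 AM.
Jan 24 1998 10:00 AM + 2 h = Jan 24 1998 12:00 PM.

Jan 24 1998 10:00 AM, Jan 24 1998 12:00 PM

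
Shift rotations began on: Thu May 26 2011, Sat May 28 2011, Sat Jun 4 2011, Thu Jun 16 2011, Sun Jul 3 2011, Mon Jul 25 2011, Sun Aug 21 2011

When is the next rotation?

Intervals are 2, 7, 12, 17, 22, 27 days — an arithmetic progression with common difference 5.
Next gap: 32 days. Sun Aug 21 2011 + 32 days = Thu Sep 22 2011.

Thu Sep 22 2011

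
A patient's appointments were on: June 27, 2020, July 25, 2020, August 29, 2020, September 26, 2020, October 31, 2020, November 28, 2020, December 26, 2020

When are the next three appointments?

January 30, 2021; February 27, 2021; March 27, 2021

All Saturdays; the gaps (28, 35, 28, 35, 28, 28) vary with month length.
This is the last Saturday of each month.
January 2021 ends with Saturday January 30, 2021.
Last Saturday of February 2021: February 27, 2021.
March 2021 ends with Saturday March 27, 2021.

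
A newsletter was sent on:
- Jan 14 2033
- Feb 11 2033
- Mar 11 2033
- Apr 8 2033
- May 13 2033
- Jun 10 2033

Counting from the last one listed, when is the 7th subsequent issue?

Gaps: 28, 28, 28, 35, 28 days — a mix of 28 and 35. Every date is a Friday.
Each is the 2nd Friday of its month.
July 2033 — 2nd Friday is Jul 8 2033.
August 2033 — 2nd Friday is Aug 12 2033.
September 2033 — 2nd Friday is Sep 9 2033.
2nd Friday of October 2033: Oct 14 2033.
2nd Friday of November 2033: Nov 11 2033.
December 2033 — 2nd Friday is Dec 9 2033.
2nd Friday of January 2034: Jan 13 2034.

Jan 13 2034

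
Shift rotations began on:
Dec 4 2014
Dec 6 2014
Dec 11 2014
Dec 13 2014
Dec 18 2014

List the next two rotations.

Dec 20 2014, Dec 25 2014

Every event lands on a Thursday or Saturday (gaps cycle 2, 5, 2, 5).
So the schedule is: every Thursday and Saturday.
Next Saturday: Dec 20 2014.
Next Thursday: Dec 25 2014.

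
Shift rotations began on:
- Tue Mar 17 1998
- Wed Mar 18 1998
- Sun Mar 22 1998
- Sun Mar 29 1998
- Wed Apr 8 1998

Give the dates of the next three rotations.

Tue Apr 21 1998, Thu May 7 1998, Tue May 26 1998

Gaps: 1, 4, 7, 10 days — each gap is 3 larger than the previous one.
Next gap: 13 days. Wed Apr 8 1998 + 13 days = Tue Apr 21 1998.
Next gap: 16 days. Tue Apr 21 1998 + 16 days = Thu May 7 1998.
Next gap: 19 days. Thu May 7 1998 + 19 days = Tue May 26 1998.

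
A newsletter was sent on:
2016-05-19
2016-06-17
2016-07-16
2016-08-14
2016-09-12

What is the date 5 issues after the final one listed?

Gaps between consecutive events: 29, 29, 29, 29 days — a constant 29-day interval.
2016-09-12 + 29 days = 2016-10-11.
2016-10-11 + 29 days = 2016-11-09.
2016-11-09 + 29 days = 2016-12-08.
2016-12-08 + 29 days = 2017-01-06.
2017-01-06 + 29 days = 2017-02-04.

2017-02-04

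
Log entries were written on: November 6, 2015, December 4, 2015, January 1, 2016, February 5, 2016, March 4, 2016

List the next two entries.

All dates are Fridays, 28, 28, 35, 28 days apart.
Specifically, the 1st Friday of each month.
1st Friday of April 2016: April 1, 2016.
1st Friday of May 2016: May 6, 2016.

April 1, 2016; May 6, 2016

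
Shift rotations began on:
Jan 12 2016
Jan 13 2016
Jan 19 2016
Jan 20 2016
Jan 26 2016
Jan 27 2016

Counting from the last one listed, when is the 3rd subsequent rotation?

The gap pattern 1, 6, 1, 6, 1 repeats every 2 events.
These are the Tuesdays and Wednesdays of each week.
Next Tuesday: Feb 2 2016.
Next Wednesday: Feb 3 2016.
The following Tuesday is Feb 9 2016.

Feb 9 2016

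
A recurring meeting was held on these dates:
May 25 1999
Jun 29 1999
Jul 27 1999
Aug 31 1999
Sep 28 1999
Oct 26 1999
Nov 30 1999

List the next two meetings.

Every date is a Tuesday; gaps 35, 28, 35, 28, 28, 35 days.
Each is the last Tuesday of its month (at least one falls on the 29th or later, ruling out '4th Tuesday').
December 1999 ends with Tuesday Dec 28 1999.
January 2000 ends with Tuesday Jan 25 2000.

Dec 28 1999, Jan 25 2000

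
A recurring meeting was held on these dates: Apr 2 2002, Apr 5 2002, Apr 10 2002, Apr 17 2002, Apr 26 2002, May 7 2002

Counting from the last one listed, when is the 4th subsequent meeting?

Gaps: 3, 5, 7, 9, 11 days — each gap is 2 larger than the previous one.
Next gap: 13 days. May 7 2002 + 13 days = May 20 2002.
Next gap: 15 days. May 20 2002 + 15 days = Jun 4 2002.
Next gap: 17 days. Jun 4 2002 + 17 days = Jun 21 2002.
Next gap: 19 days. Jun 21 2002 + 19 days = Jul 10 2002.

Jul 10 2002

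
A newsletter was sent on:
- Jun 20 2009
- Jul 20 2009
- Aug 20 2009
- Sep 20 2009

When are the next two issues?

Each date is the 20th; the gaps (30, 31, 31) track the month lengths.
The rule is the 20th of each month.
Next: October 2009 → Oct 20 2009.
Next: November 2009 → Nov 20 2009.

Oct 20 2009, Nov 20 2009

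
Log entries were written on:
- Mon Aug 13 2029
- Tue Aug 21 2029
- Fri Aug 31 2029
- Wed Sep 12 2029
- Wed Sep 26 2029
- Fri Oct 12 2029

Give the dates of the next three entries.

Tue Oct 30 2029, Mon Nov 19 2029, Tue Dec 11 2029

Gaps: 8, 10, 12, 14, 16 days — each gap is 2 larger than the previous one.
Next gap: 18 days. Fri Oct 12 2029 + 18 days = Tue Oct 30 2029.
Next gap: 20 days. Tue Oct 30 2029 + 20 days = Mon Nov 19 2029.
Next gap: 22 days. Mon Nov 19 2029 + 22 days = Tue Dec 11 2029.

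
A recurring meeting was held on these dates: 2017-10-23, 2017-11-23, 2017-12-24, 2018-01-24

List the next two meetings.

2018-02-24, 2018-03-27

The spacing is 31, 31, 31 days — always 31 days.
2018-01-24 + 31 days = 2018-02-24.
2018-02-24 + 31 days = 2018-03-27.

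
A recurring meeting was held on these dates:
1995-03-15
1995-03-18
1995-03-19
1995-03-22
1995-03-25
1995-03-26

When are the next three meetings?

The gap pattern 3, 1, 3, 3, 1 repeats every 3 events.
These are the Wednesdays, Saturdays and Sundays of each week.
The following Wednesday is 1995-03-29.
The following Saturday is 1995-04-01.
The following Sunday is 1995-04-02.

1995-03-29, 1995-04-01, 1995-04-02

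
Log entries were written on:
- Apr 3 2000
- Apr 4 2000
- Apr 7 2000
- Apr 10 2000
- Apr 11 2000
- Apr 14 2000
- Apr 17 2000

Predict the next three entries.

Apr 18 2000, Apr 21 2000, Apr 24 2000

Gaps: 1, 3, 3, 1, 3, 3 days — not constant, but cyclic with period 3.
The events fall on every Monday, Tuesday and Friday.
Next Tuesday: Apr 18 2000.
The following Friday is Apr 21 2000.
The following Monday is Apr 24 2000.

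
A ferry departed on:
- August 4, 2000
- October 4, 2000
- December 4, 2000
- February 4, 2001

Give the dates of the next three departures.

April 4, 2001; June 4, 2001; August 4, 2001

The day-of-month is always 4 (61, 61, 62 days between events).
So this recurs on the 4th of every 2 months.
April 2001: April 4, 2001.
Next: June 2001 → June 4, 2001.
Next: August 2001 → August 4, 2001.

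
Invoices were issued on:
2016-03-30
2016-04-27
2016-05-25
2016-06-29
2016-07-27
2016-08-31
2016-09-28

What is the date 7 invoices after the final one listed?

All Wednesdays; the gaps (28, 28, 35, 28, 35, 28) vary with month length.
This is the last Wednesday of each month.
October 2016 ends with Wednesday 2016-10-26.
Last Wednesday of November 2016: 2016-11-30.
December 2016 ends with Wednesday 2016-12-28.
January 2017 ends with Wednesday 2017-01-25.
February 2017 ends with Wednesday 2017-02-22.
Last Wednesday of March 2017: 2017-03-29.
Last Wednesday of April 2017: 2017-04-26.

2017-04-26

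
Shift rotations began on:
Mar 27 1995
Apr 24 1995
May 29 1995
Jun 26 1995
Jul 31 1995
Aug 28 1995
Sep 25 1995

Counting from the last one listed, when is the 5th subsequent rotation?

Feb 26 1996

All Mondays; the gaps (28, 35, 28, 35, 28, 28) vary with month length.
This is the last Monday of each month.
October 1995 ends with Monday Oct 30 1995.
November 1995 ends with Monday Nov 27 1995.
December 1995 ends with Monday Dec 25 1995.
January 1996 ends with Monday Jan 29 1996.
Last Monday of February 1996: Feb 26 1996.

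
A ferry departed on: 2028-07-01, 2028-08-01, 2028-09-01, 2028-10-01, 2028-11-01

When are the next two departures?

2028-12-01, 2029-01-01

Each date is the 1st; the gaps (31, 31, 30, 31) track the month lengths.
The rule is the 1st of each month.
Next: December 2028 → 2028-12-01.
January 2029: 2029-01-01.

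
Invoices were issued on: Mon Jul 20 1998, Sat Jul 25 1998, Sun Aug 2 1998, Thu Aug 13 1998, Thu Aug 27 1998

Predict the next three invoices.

The spacing grows by 3 each time: 5, 8, 11, 14 days.
Next gap: 17 days. Thu Aug 27 1998 + 17 days = Sun Sep 13 1998.
Next gap: 20 days. Sun Sep 13 1998 + 20 days = Sat Oct 3 1998.
Next gap: 23 days. Sat Oct 3 1998 + 23 days = Mon Oct 26 1998.

Sun Sep 13 1998, Sat Oct 3 1998, Mon Oct 26 1998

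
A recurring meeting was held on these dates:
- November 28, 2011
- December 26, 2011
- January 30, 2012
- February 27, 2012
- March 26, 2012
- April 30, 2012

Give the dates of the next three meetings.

May 28, 2012; June 25, 2012; July 30, 2012

Every date is a Monday; gaps 28, 35, 28, 28, 35 days.
Each is the last Monday of its month (at least one falls on the 29th or later, ruling out '4th Monday').
Last Monday of May 2012: May 28, 2012.
Last Monday of June 2012: June 25, 2012.
July 2012 ends with Monday July 30, 2012.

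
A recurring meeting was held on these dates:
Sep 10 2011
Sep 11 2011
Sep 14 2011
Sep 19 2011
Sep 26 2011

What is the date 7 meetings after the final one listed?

Gaps: 1, 3, 5, 7 days — each gap is 2 larger than the previous one.
Next gap: 9 days. Sep 26 2011 + 9 days = Oct 5 2011.
Next gap: 11 days. Oct 5 2011 + 11 days = Oct 16 2011.
Next gap: 13 days. Oct 16 2011 + 13 days = Oct 29 2011.
Next gap: 15 days. Oct 29 2011 + 15 days = Nov 13 2011.
Next gap: 17 days. Nov 13 2011 + 17 days = Nov 30 2011.
Next gap: 19 days. Nov 30 2011 + 19 days = Dec 19 2011.
Next gap: 21 days. Dec 19 2011 + 21 days = Jan 9 2012.

Jan 9 2012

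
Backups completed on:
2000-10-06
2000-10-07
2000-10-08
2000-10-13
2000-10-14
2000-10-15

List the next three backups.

The gap pattern 1, 1, 5, 1, 1 repeats every 3 events.
These are the Fridays, Saturdays and Sundays of each week.
Next Friday: 2000-10-20.
Next Saturday: 2000-10-21.
The following Sunday is 2000-10-22.

2000-10-20, 2000-10-21, 2000-10-22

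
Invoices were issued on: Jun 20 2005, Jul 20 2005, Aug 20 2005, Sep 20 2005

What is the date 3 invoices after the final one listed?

The day-of-month is always 20 (30, 31, 31 days between events).
So this recurs on the 20th of each month.
Next: October 2005 → Oct 20 2005.
November 2005: Nov 20 2005.
Next: December 2005 → Dec 20 2005.

Dec 20 2005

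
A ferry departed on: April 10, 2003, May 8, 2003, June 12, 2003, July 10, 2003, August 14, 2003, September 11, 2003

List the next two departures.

Gaps: 28, 35, 28, 35, 28 days — a mix of 28 and 35. Every date is a Thursday.
Each is the 2nd Thursday of its month.
October 2003 — 2nd Thursday is October 9, 2003.
2nd Thursday of November 2003: November 13, 2003.

October 9, 2003; November 13, 2003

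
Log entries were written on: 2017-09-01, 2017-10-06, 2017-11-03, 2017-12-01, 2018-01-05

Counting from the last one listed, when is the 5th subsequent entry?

Gaps: 35, 28, 28, 35 days — a mix of 28 and 35. Every date is a Friday.
Each is the 1st Friday of its month.
February 2018 — 1st Friday is 2018-02-02.
March 2018 — 1st Friday is 2018-03-02.
April 2018 — 1st Friday is 2018-04-06.
1st Friday of May 2018: 2018-05-04.
1st Friday of June 2018: 2018-06-01.

2018-06-01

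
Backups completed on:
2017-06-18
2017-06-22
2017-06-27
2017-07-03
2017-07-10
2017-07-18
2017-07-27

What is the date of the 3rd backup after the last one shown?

2017-08-29

Gaps: 4, 5, 6, 7, 8, 9 days — each gap is 1 larger than the previous one.
Next gap: 10 days. 2017-07-27 + 10 days = 2017-08-06.
Next gap: 11 days. 2017-08-06 + 11 days = 2017-08-17.
Next gap: 12 days. 2017-08-17 + 12 days = 2017-08-29.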